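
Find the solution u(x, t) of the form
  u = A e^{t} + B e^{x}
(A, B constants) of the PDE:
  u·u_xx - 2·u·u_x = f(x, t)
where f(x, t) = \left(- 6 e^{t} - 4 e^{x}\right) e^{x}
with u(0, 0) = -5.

Substitute the ansatz u = A e^{t} + B e^{x} into the left-hand side.
Derivatives of the ansatz:
  u_xx = B e^{x}
  u_x = B e^{x}
Term by term:
  u·u_xx = A B e^{t} e^{x} + B^{2} e^{2 x}
  -2·u·u_x = - 2 A B e^{t} e^{x} - 2 B^{2} e^{2 x}
So the left-hand side equals
  - A B e^{t} e^{x} - B^{2} e^{2 x}
This must equal f(x, t) = \left(- 6 e^{t} - 4 e^{x}\right) e^{x} identically.
Matching coefficients of the independent functions:
  [e^{t} e^{x}]:  - A B = -6
  [e^{2 x}]:  - B^{2} = -4
These equations allow (A, B) = (-3, -2) or (3, 2).
Impose the point condition(s):
  u(0, 0) = -5  ⟹  A + B = -5
Only A = -3, B = -2 satisfies everything.
Hence u(x, t) = - 3 e^{t} - 2 e^{x}.

Answer: u(x, t) = - 3 e^{t} - 2 e^{x}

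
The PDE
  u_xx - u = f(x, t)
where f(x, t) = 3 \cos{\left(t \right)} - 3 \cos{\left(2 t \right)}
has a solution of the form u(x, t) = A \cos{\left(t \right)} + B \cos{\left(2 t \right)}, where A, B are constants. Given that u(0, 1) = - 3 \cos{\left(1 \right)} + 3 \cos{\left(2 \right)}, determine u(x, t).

Substitute the ansatz u = A \cos{\left(t \right)} + B \cos{\left(2 t \right)} into the left-hand side.
Derivatives of the ansatz:
  u_xx = 0
Term by term:
  u_xx = 0
  -u = - A \cos{\left(t \right)} - B \cos{\left(2 t \right)}
So the left-hand side equals
  - A \cos{\left(t \right)} - B \cos{\left(2 t \right)}
This must equal f(x, t) = 3 \cos{\left(t \right)} - 3 \cos{\left(2 t \right)} identically.
Matching coefficients of the independent functions:
  [\cos{\left(t \right)}]:  - A = 3
  [\cos{\left(2 t \right)}]:  - B = -3
Solving: A = -3, B = 3.
Check against the point condition:
  u(0, 1) = - 3 \cos{\left(1 \right)} + 3 \cos{\left(2 \right)}  ⟹  A \cos{\left(1 \right)} + B \cos{\left(2 \right)} = - 3 \cos{\left(1 \right)} + 3 \cos{\left(2 \right)}  ✓
Hence u(x, t) = - 3 \cos{\left(t \right)} + 3 \cos{\left(2 t \right)}.

Answer: u(x, t) = - 3 \cos{\left(t \right)} + 3 \cos{\left(2 t \right)}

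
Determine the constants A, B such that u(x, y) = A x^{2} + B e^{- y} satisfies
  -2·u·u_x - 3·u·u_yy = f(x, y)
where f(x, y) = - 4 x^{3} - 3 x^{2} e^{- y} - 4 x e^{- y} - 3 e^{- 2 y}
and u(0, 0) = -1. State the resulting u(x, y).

Substitute the ansatz u = A x^{2} + B e^{- y} into the left-hand side.
Derivatives of the ansatz:
  u_x = 2 A x
  u_yy = B e^{- y}
Term by term:
  -2·u·u_x = - 4 A^{2} x^{3} - 4 A B x e^{- y}
  -3·u·u_yy = - 3 A B x^{2} e^{- y} - 3 B^{2} e^{- 2 y}
So the left-hand side equals
  - 4 A^{2} x^{3} - 3 A B x^{2} e^{- y} - 4 A B x e^{- y} - 3 B^{2} e^{- 2 y}
This must equal f(x, y) = - 4 x^{3} - 3 x^{2} e^{- y} - 4 x e^{- y} - 3 e^{- 2 y} identically.
Matching coefficients of the independent functions:
  [x^{3}]:  - 4 A^{2} = -4
  [x e^{- y}]:  - 4 A B = -4
  [x^{2} e^{- y}]:  - 3 A B = -3
  [e^{- 2 y}]:  - 3 B^{2} = -3
These equations allow (A, B) = (-1, -1) or (1, 1).
Impose the point condition(s):
  u(0, 0) = -1  ⟹  B = -1
Only A = -1, B = -1 satisfies everything.
Hence u(x, y) = - x^{2} - e^{- y}.

Answer: u(x, y) = - x^{2} - e^{- y}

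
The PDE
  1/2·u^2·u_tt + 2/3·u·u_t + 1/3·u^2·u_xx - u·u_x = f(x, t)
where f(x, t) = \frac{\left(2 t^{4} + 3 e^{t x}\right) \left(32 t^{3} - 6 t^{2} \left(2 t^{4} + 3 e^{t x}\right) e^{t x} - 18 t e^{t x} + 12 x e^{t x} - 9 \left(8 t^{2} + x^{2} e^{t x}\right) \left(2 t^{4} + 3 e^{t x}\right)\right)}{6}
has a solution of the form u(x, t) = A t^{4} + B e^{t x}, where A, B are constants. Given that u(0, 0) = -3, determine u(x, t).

Substitute the ansatz u = A t^{4} + B e^{t x} into the left-hand side.
Derivatives of the ansatz:
  u_tt = 12 A t^{2} + B x^{2} e^{t x}
  u_t = 4 A t^{3} + B x e^{t x}
  u_xx = B t^{2} e^{t x}
  u_x = B t e^{t x}
Term by term:
  1/2·u^2·u_tt = 6 A^{3} t^{10} + \frac{A^{2} B t^{8} x^{2} e^{t x}}{2} + 12 A^{2} B t^{6} e^{t x} + A B^{2} t^{4} x^{2} e^{2 t x} + 6 A B^{2} t^{2} e^{2 t x} + \frac{B^{3} x^{2} e^{3 t x}}{2}
  2/3·u·u_t = \frac{8 A^{2} t^{7}}{3} + \frac{2 A B t^{4} x e^{t x}}{3} + \frac{8 A B t^{3} e^{t x}}{3} + \frac{2 B^{2} x e^{2 t x}}{3}
  1/3·u^2·u_xx = \frac{A^{2} B t^{10} e^{t x}}{3} + \frac{2 A B^{2} t^{6} e^{2 t x}}{3} + \frac{B^{3} t^{2} e^{3 t x}}{3}
  -u·u_x = - A B t^{5} e^{t x} - B^{2} t e^{2 t x}
So the left-hand side equals
  6 A^{3} t^{10} + \frac{A^{2} B t^{10} e^{t x}}{3} + \frac{A^{2} B t^{8} x^{2} e^{t x}}{2} + 12 A^{2} B t^{6} e^{t x} + \frac{8 A^{2} t^{7}}{3} + \frac{2 A B^{2} t^{6} e^{2 t x}}{3} + A B^{2} t^{4} x^{2} e^{2 t x} + 6 A B^{2} t^{2} e^{2 t x} - A B t^{5} e^{t x} + \frac{2 A B t^{4} x e^{t x}}{3} + \frac{8 A B t^{3} e^{t x}}{3} + \frac{B^{3} t^{2} e^{3 t x}}{3} + \frac{B^{3} x^{2} e^{3 t x}}{2} - B^{2} t e^{2 t x} + \frac{2 B^{2} x e^{2 t x}}{3}
This must equal f(x, t) identically; expanded, f = - 4 t^{10} e^{t x} - 48 t^{10} - 6 t^{8} x^{2} e^{t x} + \frac{32 t^{7}}{3} - 12 t^{6} e^{2 t x} - 144 t^{6} e^{t x} - 6 t^{5} e^{t x} - 18 t^{4} x^{2} e^{2 t x} + 4 t^{4} x e^{t x} + 16 t^{3} e^{t x} - 9 t^{2} e^{3 t x} - 108 t^{2} e^{2 t x} - 9 t e^{2 t x} - \frac{27 x^{2} e^{3 t x}}{2} + 6 x e^{2 t x}.
Matching coefficients of the independent functions:
(each divided by its leading coefficient; functions giving the same equation are listed together)
  [t^{7}]:  A^{2} - 4 = 0
  [t^{10}]:  A^{3} + 8 = 0
  [t e^{2 t x}, x e^{2 t x}]:  B^{2} - 9 = 0
  [t^{2} e^{2 t x}, t^{6} e^{2 t x}, t^{4} x^{2} e^{2 t x}]:  A B^{2} + 18 = 0
  [t^{2} e^{3 t x}, x^{2} e^{3 t x}]:  B^{3} + 27 = 0
  [t^{3} e^{t x}, t^{5} e^{t x}, t^{4} x e^{t x}]:  A B - 6 = 0
  [t^{6} e^{t x}, t^{10} e^{t x}, t^{8} x^{2} e^{t x}]:  A^{2} B + 12 = 0
Solving: A = -2, B = -3.
Check against the point condition:
  u(0, 0) = -3  ⟹  B = -3  ✓
Hence u(x, t) = - 2 t^{4} - 3 e^{t x}.

Answer: u(x, t) = - 2 t^{4} - 3 e^{t x}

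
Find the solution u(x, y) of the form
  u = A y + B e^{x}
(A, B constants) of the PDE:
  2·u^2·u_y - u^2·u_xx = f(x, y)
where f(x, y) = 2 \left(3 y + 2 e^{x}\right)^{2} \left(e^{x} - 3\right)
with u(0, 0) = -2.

Substitute the ansatz u = A y + B e^{x} into the left-hand side.
Derivatives of the ansatz:
  u_y = A
  u_xx = B e^{x}
Term by term:
  2·u^2·u_y = 2 A^{3} y^{2} + 4 A^{2} B y e^{x} + 2 A B^{2} e^{2 x}
  -u^2·u_xx = - A^{2} B y^{2} e^{x} - 2 A B^{2} y e^{2 x} - B^{3} e^{3 x}
So the left-hand side equals
  2 A^{3} y^{2} - A^{2} B y^{2} e^{x} + 4 A^{2} B y e^{x} - 2 A B^{2} y e^{2 x} + 2 A B^{2} e^{2 x} - B^{3} e^{3 x}
This must equal f(x, y) identically; expanded, f = 18 y^{2} e^{x} - 54 y^{2} + 24 y e^{2 x} - 72 y e^{x} + 8 e^{3 x} - 24 e^{2 x}.
Matching coefficients of the independent functions:
  [y^{2}]:  2 A^{3} = -54
  [y e^{x}]:  4 A^{2} B = -72
  [y e^{2 x}]:  - 2 A B^{2} = 24
  [y^{2} e^{x}]:  - A^{2} B = 18
  [e^{2 x}]:  2 A B^{2} = -24
  [e^{3 x}]:  - B^{3} = 8
Solving: A = -3, B = -2.
Check against the point condition:
  u(0, 0) = -2  ⟹  B = -2  ✓
Hence u(x, y) = - 3 y - 2 e^{x}.

Answer: u(x, y) = - 3 y - 2 e^{x}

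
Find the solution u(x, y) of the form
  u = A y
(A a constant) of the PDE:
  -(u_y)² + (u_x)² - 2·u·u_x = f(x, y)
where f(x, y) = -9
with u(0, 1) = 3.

Substitute the ansatz u = A y into the left-hand side.
Derivatives of the ansatz:
  u_y = A
  u_x = 0
Term by term:
  -(u_y)² = - A^{2}
  (u_x)² = 0
  -2·u·u_x = 0
So the left-hand side equals
  - A^{2}
This must equal f(x, y) = -9 identically.
Matching coefficients of the independent functions:
  [constant term]:  - A^{2} = -9
These equations allow (A) = (-3) or (3).
Impose the point condition(s):
  u(0, 1) = 3  ⟹  A = 3
Only A = 3 satisfies everything.
Hence u(x, y) = 3 y.

Answer: u(x, y) = 3 y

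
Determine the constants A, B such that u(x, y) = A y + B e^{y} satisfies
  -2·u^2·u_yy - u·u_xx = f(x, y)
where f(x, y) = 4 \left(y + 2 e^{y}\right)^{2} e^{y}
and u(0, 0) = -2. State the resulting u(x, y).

Substitute the ansatz u = A y + B e^{y} into the left-hand side.
Derivatives of the ansatz:
  u_yy = B e^{y}
  u_xx = 0
Term by term:
  -2·u^2·u_yy = - 2 A^{2} B y^{2} e^{y} - 4 A B^{2} y e^{2 y} - 2 B^{3} e^{3 y}
  -u·u_xx = 0
So the left-hand side equals
  - 2 A^{2} B y^{2} e^{y} - 4 A B^{2} y e^{2 y} - 2 B^{3} e^{3 y}
This must equal f(x, y) identically; expanded, f = 4 y^{2} e^{y} + 16 y e^{2 y} + 16 e^{3 y}.
Matching coefficients of the independent functions:
  [y e^{2 y}]:  - 4 A B^{2} = 16
  [y^{2} e^{y}]:  - 2 A^{2} B = 4
  [e^{3 y}]:  - 2 B^{3} = 16
Solving: A = -1, B = -2.
Check against the point condition:
  u(0, 0) = -2  ⟹  B = -2  ✓
Hence u(x, y) = - y - 2 e^{y}.

Answer: u(x, y) = - y - 2 e^{y}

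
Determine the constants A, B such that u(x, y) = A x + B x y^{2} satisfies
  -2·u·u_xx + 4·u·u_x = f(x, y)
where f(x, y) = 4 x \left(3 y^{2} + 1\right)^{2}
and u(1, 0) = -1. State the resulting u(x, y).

Substitute the ansatz u = A x + B x y^{2} into the left-hand side.
Derivatives of the ansatz:
  u_xx = 0
  u_x = A + B y^{2}
Term by term:
  -2·u·u_xx = 0
  4·u·u_x = 4 A^{2} x + 8 A B x y^{2} + 4 B^{2} x y^{4}
So the left-hand side equals
  4 A^{2} x + 8 A B x y^{2} + 4 B^{2} x y^{4}
This must equal f(x, y) identically; expanded, f = 36 x y^{4} + 24 x y^{2} + 4 x.
Matching coefficients of the independent functions:
  [x]:  4 A^{2} = 4
  [x y^{2}]:  8 A B = 24
  [x y^{4}]:  4 B^{2} = 36
These equations allow (A, B) = (-1, -3) or (1, 3).
Impose the point condition(s):
  u(1, 0) = -1  ⟹  A = -1
Only A = -1, B = -3 satisfies everything.
Hence u(x, y) = - 3 x y^{2} - x.

Answer: u(x, y) = - 3 x y^{2} - x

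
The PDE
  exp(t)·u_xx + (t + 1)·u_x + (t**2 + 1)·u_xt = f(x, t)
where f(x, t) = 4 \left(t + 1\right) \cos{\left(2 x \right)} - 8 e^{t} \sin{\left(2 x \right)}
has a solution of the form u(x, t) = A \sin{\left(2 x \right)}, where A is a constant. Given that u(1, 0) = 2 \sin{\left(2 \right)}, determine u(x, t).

Substitute the ansatz u = A \sin{\left(2 x \right)} into the left-hand side.
Derivatives of the ansatz:
  u_xx = - 4 A \sin{\left(2 x \right)}
  u_x = 2 A \cos{\left(2 x \right)}
  u_xt = 0
Term by term:
  exp(t)·u_xx = - 4 A e^{t} \sin{\left(2 x \right)}
  (t + 1)·u_x = 2 A t \cos{\left(2 x \right)} + 2 A \cos{\left(2 x \right)}
  (t**2 + 1)·u_xt = 0
So the left-hand side equals
  2 A t \cos{\left(2 x \right)} - 4 A e^{t} \sin{\left(2 x \right)} + 2 A \cos{\left(2 x \right)}
This must equal f(x, t) identically; expanded, f = 4 t \cos{\left(2 x \right)} - 8 e^{t} \sin{\left(2 x \right)} + 4 \cos{\left(2 x \right)}.
Matching coefficients of the independent functions:
  [t \cos{\left(2 x \right)}, \cos{\left(2 x \right)}]:  2 A = 4
  [e^{t} \sin{\left(2 x \right)}]:  - 4 A = -8
Solving: A = 2.
Check against the point condition:
  u(1, 0) = 2 \sin{\left(2 \right)}  ⟹  A \sin{\left(2 \right)} = 2 \sin{\left(2 \right)}  ✓
Hence u(x, t) = 2 \sin{\left(2 x \right)}.

Answer: u(x, t) = 2 \sin{\left(2 x \right)}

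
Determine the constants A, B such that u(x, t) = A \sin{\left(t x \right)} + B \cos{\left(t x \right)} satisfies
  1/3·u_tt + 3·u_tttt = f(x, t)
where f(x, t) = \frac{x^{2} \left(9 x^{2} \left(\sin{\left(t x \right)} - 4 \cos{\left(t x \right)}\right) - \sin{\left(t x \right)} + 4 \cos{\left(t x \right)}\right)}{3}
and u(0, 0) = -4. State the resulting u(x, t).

Answer: u(x, t) = \sin{\left(t x \right)} - 4 \cos{\left(t x \right)}

Derivation:
Substitute the ansatz u = A \sin{\left(t x \right)} + B \cos{\left(t x \right)} into the left-hand side.
Derivatives of the ansatz:
  u_tt = - A x^{2} \sin{\left(t x \right)} - B x^{2} \cos{\left(t x \right)}
  u_tttt = A x^{4} \sin{\left(t x \right)} + B x^{4} \cos{\left(t x \right)}
Term by term:
  1/3·u_tt = - \frac{A x^{2} \sin{\left(t x \right)}}{3} - \frac{B x^{2} \cos{\left(t x \right)}}{3}
  3·u_tttt = 3 A x^{4} \sin{\left(t x \right)} + 3 B x^{4} \cos{\left(t x \right)}
So the left-hand side equals
  3 A x^{4} \sin{\left(t x \right)} - \frac{A x^{2} \sin{\left(t x \right)}}{3} + 3 B x^{4} \cos{\left(t x \right)} - \frac{B x^{2} \cos{\left(t x \right)}}{3}
This must equal f(x, t) identically; expanded, f = 3 x^{4} \sin{\left(t x \right)} - 12 x^{4} \cos{\left(t x \right)} - \frac{x^{2} \sin{\left(t x \right)}}{3} + \frac{4 x^{2} \cos{\left(t x \right)}}{3}.
Matching coefficients of the independent functions:
  [x^{2} \sin{\left(t x \right)}]:  - \frac{A}{3} = - \frac{1}{3}
  [x^{2} \cos{\left(t x \right)}]:  - \frac{B}{3} = \frac{4}{3}
  [x^{4} \sin{\left(t x \right)}]:  3 A = 3
  [x^{4} \cos{\left(t x \right)}]:  3 B = -12
Solving: A = 1, B = -4.
Check against the point condition:
  u(0, 0) = -4  ⟹  B = -4  ✓
Hence u(x, t) = \sin{\left(t x \right)} - 4 \cos{\left(t x \right)}.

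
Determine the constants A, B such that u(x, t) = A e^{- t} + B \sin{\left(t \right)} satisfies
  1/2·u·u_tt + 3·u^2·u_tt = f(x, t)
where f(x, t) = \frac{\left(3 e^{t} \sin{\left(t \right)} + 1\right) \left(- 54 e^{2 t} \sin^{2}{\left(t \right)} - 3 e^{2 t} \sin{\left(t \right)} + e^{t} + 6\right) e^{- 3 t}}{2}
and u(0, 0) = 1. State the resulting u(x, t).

Substitute the ansatz u = A e^{- t} + B \sin{\left(t \right)} into the left-hand side.
Derivatives of the ansatz:
  u_tt = A e^{- t} - B \sin{\left(t \right)}
Term by term:
  1/2·u·u_tt = \frac{A^{2} e^{- 2 t}}{2} - \frac{B^{2} \sin^{2}{\left(t \right)}}{2}
  3·u^2·u_tt = 3 A^{3} e^{- 3 t} + 3 A^{2} B e^{- 2 t} \sin{\left(t \right)} - 3 A B^{2} e^{- t} \sin^{2}{\left(t \right)} - 3 B^{3} \sin^{3}{\left(t \right)}
So the left-hand side equals
  3 A^{3} e^{- 3 t} + 3 A^{2} B e^{- 2 t} \sin{\left(t \right)} + \frac{A^{2} e^{- 2 t}}{2} - 3 A B^{2} e^{- t} \sin^{2}{\left(t \right)} - 3 B^{3} \sin^{3}{\left(t \right)} - \frac{B^{2} \sin^{2}{\left(t \right)}}{2}
This must equal f(x, t) identically; expanded, f = - 81 \sin^{3}{\left(t \right)} - \frac{9 \sin^{2}{\left(t \right)}}{2} - 27 e^{- t} \sin^{2}{\left(t \right)} + 9 e^{- 2 t} \sin{\left(t \right)} + \frac{e^{- 2 t}}{2} + 3 e^{- 3 t}.
Matching coefficients of the independent functions:
  [e^{- 2 t} \sin{\left(t \right)}]:  3 A^{2} B = 9
  [e^{- t} \sin^{2}{\left(t \right)}]:  - 3 A B^{2} = -27
  [e^{- 3 t}]:  3 A^{3} = 3
  [e^{- 2 t}]:  \frac{A^{2}}{2} = \frac{1}{2}
  [\sin^{2}{\left(t \right)}]:  - \frac{B^{2}}{2} = - \frac{9}{2}
  [\sin^{3}{\left(t \right)}]:  - 3 B^{3} = -81
Solving: A = 1, B = 3.
Check against the point condition:
  u(0, 0) = 1  ⟹  A = 1  ✓
Hence u(x, t) = 3 \sin{\left(t \right)} + e^{- t}.

Answer: u(x, t) = 3 \sin{\left(t \right)} + e^{- t}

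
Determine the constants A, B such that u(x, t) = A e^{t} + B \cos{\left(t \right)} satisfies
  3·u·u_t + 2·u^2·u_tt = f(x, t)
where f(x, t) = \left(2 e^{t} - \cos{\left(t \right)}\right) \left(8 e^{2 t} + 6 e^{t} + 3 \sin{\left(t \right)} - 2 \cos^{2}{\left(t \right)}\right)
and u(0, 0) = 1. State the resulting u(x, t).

Substitute the ansatz u = A e^{t} + B \cos{\left(t \right)} into the left-hand side.
Derivatives of the ansatz:
  u_t = A e^{t} - B \sin{\left(t \right)}
  u_tt = A e^{t} - B \cos{\left(t \right)}
Term by term:
  3·u·u_t = 3 A^{2} e^{2 t} - 3 A B e^{t} \sin{\left(t \right)} + 3 A B e^{t} \cos{\left(t \right)} - 3 B^{2} \sin{\left(t \right)} \cos{\left(t \right)}
  2·u^2·u_tt = 2 A^{3} e^{3 t} + 2 A^{2} B e^{2 t} \cos{\left(t \right)} - 2 A B^{2} e^{t} \cos^{2}{\left(t \right)} - 2 B^{3} \cos^{3}{\left(t \right)}
So the left-hand side equals
  2 A^{3} e^{3 t} + 2 A^{2} B e^{2 t} \cos{\left(t \right)} + 3 A^{2} e^{2 t} - 2 A B^{2} e^{t} \cos^{2}{\left(t \right)} - 3 A B e^{t} \sin{\left(t \right)} + 3 A B e^{t} \cos{\left(t \right)} - 2 B^{3} \cos^{3}{\left(t \right)} - 3 B^{2} \sin{\left(t \right)} \cos{\left(t \right)}
This must equal f(x, t) identically; expanded, f = 16 e^{3 t} - 8 e^{2 t} \cos{\left(t \right)} + 12 e^{2 t} + 6 e^{t} \sin{\left(t \right)} - 4 e^{t} \cos^{2}{\left(t \right)} - 6 e^{t} \cos{\left(t \right)} - 3 \sin{\left(t \right)} \cos{\left(t \right)} + 2 \cos^{3}{\left(t \right)}.
Matching coefficients of the independent functions:
  [e^{t} \sin{\left(t \right)}]:  - 3 A B = 6
  [e^{t} \cos{\left(t \right)}]:  3 A B = -6
  [e^{t} \cos^{2}{\left(t \right)}]:  - 2 A B^{2} = -4
  [e^{2 t} \cos{\left(t \right)}]:  2 A^{2} B = -8
  [\sin{\left(t \right)} \cos{\left(t \right)}]:  - 3 B^{2} = -3
  [e^{2 t}]:  3 A^{2} = 12
  [e^{3 t}]:  2 A^{3} = 16
  [\cos^{3}{\left(t \right)}]:  - 2 B^{3} = 2
Solving: A = 2, B = -1.
Check against the point condition:
  u(0, 0) = 1  ⟹  A + B = 1  ✓
Hence u(x, t) = 2 e^{t} - \cos{\left(t \right)}.

Answer: u(x, t) = 2 e^{t} - \cos{\left(t \right)}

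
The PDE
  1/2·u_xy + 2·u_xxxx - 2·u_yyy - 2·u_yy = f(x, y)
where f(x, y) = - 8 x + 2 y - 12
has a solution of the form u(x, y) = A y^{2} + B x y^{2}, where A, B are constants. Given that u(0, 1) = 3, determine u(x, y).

Substitute the ansatz u = A y^{2} + B x y^{2} into the left-hand side.
Derivatives of the ansatz:
  u_xy = 2 B y
  u_xxxx = 0
  u_yyy = 0
  u_yy = 2 A + 2 B x
Term by term:
  1/2·u_xy = B y
  2·u_xxxx = 0
  -2·u_yyy = 0
  -2·u_yy = - 4 A - 4 B x
So the left-hand side equals
  - 4 A - 4 B x + B y
This must equal f(x, y) = - 8 x + 2 y - 12 identically.
Matching coefficients of the independent functions:
  [constant term]:  - 4 A = -12
  [x]:  - 4 B = -8
  [y]:  B = 2
Solving: A = 3, B = 2.
Check against the point condition:
  u(0, 1) = 3  ⟹  A = 3  ✓
Hence u(x, y) = 2 x y^{2} + 3 y^{2}.

Answer: u(x, y) = 2 x y^{2} + 3 y^{2}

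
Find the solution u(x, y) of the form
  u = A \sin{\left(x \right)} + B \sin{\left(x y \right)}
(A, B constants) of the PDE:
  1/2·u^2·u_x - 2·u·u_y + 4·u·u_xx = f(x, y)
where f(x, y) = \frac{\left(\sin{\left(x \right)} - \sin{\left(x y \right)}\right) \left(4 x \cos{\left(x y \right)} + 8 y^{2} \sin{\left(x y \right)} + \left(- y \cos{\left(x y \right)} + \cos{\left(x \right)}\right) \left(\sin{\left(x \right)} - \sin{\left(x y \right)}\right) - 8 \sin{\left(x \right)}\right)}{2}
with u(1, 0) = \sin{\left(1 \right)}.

Answer: u(x, y) = \sin{\left(x \right)} - \sin{\left(x y \right)}

Derivation:
Substitute the ansatz u = A \sin{\left(x \right)} + B \sin{\left(x y \right)} into the left-hand side.
Derivatives of the ansatz:
  u_x = A \cos{\left(x \right)} + B y \cos{\left(x y \right)}
  u_y = B x \cos{\left(x y \right)}
  u_xx = - A \sin{\left(x \right)} - B y^{2} \sin{\left(x y \right)}
Term by term:
  1/2·u^2·u_x = \frac{A^{3} \sin^{2}{\left(x \right)} \cos{\left(x \right)}}{2} + \frac{A^{2} B y \sin^{2}{\left(x \right)} \cos{\left(x y \right)}}{2} + A^{2} B \sin{\left(x \right)} \sin{\left(x y \right)} \cos{\left(x \right)} + A B^{2} y \sin{\left(x \right)} \sin{\left(x y \right)} \cos{\left(x y \right)} + \frac{A B^{2} \sin^{2}{\left(x y \right)} \cos{\left(x \right)}}{2} + \frac{B^{3} y \sin^{2}{\left(x y \right)} \cos{\left(x y \right)}}{2}
  -2·u·u_y = - 2 A B x \sin{\left(x \right)} \cos{\left(x y \right)} - 2 B^{2} x \sin{\left(x y \right)} \cos{\left(x y \right)}
  4·u·u_xx = - 4 A^{2} \sin^{2}{\left(x \right)} - 4 A B y^{2} \sin{\left(x \right)} \sin{\left(x y \right)} - 4 A B \sin{\left(x \right)} \sin{\left(x y \right)} - 4 B^{2} y^{2} \sin^{2}{\left(x y \right)}
So the left-hand side equals
  \frac{A^{3} \sin^{2}{\left(x \right)} \cos{\left(x \right)}}{2} + \frac{A^{2} B y \sin^{2}{\left(x \right)} \cos{\left(x y \right)}}{2} + A^{2} B \sin{\left(x \right)} \sin{\left(x y \right)} \cos{\left(x \right)} - 4 A^{2} \sin^{2}{\left(x \right)} + A B^{2} y \sin{\left(x \right)} \sin{\left(x y \right)} \cos{\left(x y \right)} + \frac{A B^{2} \sin^{2}{\left(x y \right)} \cos{\left(x \right)}}{2} - 2 A B x \sin{\left(x \right)} \cos{\left(x y \right)} - 4 A B y^{2} \sin{\left(x \right)} \sin{\left(x y \right)} - 4 A B \sin{\left(x \right)} \sin{\left(x y \right)} + \frac{B^{3} y \sin^{2}{\left(x y \right)} \cos{\left(x y \right)}}{2} - 2 B^{2} x \sin{\left(x y \right)} \cos{\left(x y \right)} - 4 B^{2} y^{2} \sin^{2}{\left(x y \right)}
This must equal f(x, y) identically; expanded, f = 2 x \sin{\left(x \right)} \cos{\left(x y \right)} - 2 x \sin{\left(x y \right)} \cos{\left(x y \right)} + 4 y^{2} \sin{\left(x \right)} \sin{\left(x y \right)} - 4 y^{2} \sin^{2}{\left(x y \right)} - \frac{y \sin^{2}{\left(x \right)} \cos{\left(x y \right)}}{2} + y \sin{\left(x \right)} \sin{\left(x y \right)} \cos{\left(x y \right)} - \frac{y \sin^{2}{\left(x y \right)} \cos{\left(x y \right)}}{2} + \frac{\sin^{2}{\left(x \right)} \cos{\left(x \right)}}{2} - 4 \sin^{2}{\left(x \right)} - \sin{\left(x \right)} \sin{\left(x y \right)} \cos{\left(x \right)} + 4 \sin{\left(x \right)} \sin{\left(x y \right)} + \frac{\sin^{2}{\left(x y \right)} \cos{\left(x \right)}}{2}.
Matching coefficients of the independent functions:
  [y^{2} \sin^{2}{\left(x y \right)}]:  - 4 B^{2} = -4
  [\sin{\left(x \right)} \sin{\left(x y \right)}, y^{2} \sin{\left(x \right)} \sin{\left(x y \right)}]:  - 4 A B = 4
  [\sin^{2}{\left(x \right)} \cos{\left(x \right)}]:  \frac{A^{3}}{2} = \frac{1}{2}
  [\sin^{2}{\left(x y \right)} \cos{\left(x \right)}]:  \frac{A B^{2}}{2} = \frac{1}{2}
  [x \sin{\left(x \right)} \cos{\left(x y \right)}]:  - 2 A B = 2
  [x \sin{\left(x y \right)} \cos{\left(x y \right)}]:  - 2 B^{2} = -2
  [y \sin^{2}{\left(x \right)} \cos{\left(x y \right)}]:  \frac{A^{2} B}{2} = - \frac{1}{2}
  [y \sin^{2}{\left(x y \right)} \cos{\left(x y \right)}]:  \frac{B^{3}}{2} = - \frac{1}{2}
  [\sin{\left(x \right)} \sin{\left(x y \right)} \cos{\left(x \right)}]:  A^{2} B = -1
  [y \sin{\left(x \right)} \sin{\left(x y \right)} \cos{\left(x y \right)}]:  A B^{2} = 1
  [\sin^{2}{\left(x \right)}]:  - 4 A^{2} = -4
Solving: A = 1, B = -1.
Check against the point condition:
  u(1, 0) = \sin{\left(1 \right)}  ⟹  A \sin{\left(1 \right)} = \sin{\left(1 \right)}  ✓
Hence u(x, y) = \sin{\left(x \right)} - \sin{\left(x y \right)}.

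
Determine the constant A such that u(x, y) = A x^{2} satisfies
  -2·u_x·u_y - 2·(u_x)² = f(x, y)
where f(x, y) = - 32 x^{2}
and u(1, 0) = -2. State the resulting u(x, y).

Substitute the ansatz u = A x^{2} into the left-hand side.
Derivatives of the ansatz:
  u_x = 2 A x
  u_y = 0
Term by term:
  -2·u_x·u_y = 0
  -2·(u_x)² = - 8 A^{2} x^{2}
So the left-hand side equals
  - 8 A^{2} x^{2}
This must equal f(x, y) = - 32 x^{2} identically.
Matching coefficients of the independent functions:
  [x^{2}]:  - 8 A^{2} = -32
These equations allow (A) = (-2) or (2).
Impose the point condition(s):
  u(1, 0) = -2  ⟹  A = -2
Only A = -2 satisfies everything.
Hence u(x, y) = - 2 x^{2}.

Answer: u(x, y) = - 2 x^{2}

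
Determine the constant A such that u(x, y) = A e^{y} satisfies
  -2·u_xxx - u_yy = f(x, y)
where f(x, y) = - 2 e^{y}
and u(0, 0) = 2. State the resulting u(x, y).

Substitute the ansatz u = A e^{y} into the left-hand side.
Derivatives of the ansatz:
  u_xxx = 0
  u_yy = A e^{y}
Term by term:
  -2·u_xxx = 0
  -u_yy = - A e^{y}
So the left-hand side equals
  - A e^{y}
This must equal f(x, y) = - 2 e^{y} identically.
Matching coefficients of the independent functions:
  [e^{y}]:  - A = -2
Solving: A = 2.
Check against the point condition:
  u(0, 0) = 2  ⟹  A = 2  ✓
Hence u(x, y) = 2 e^{y}.

Answer: u(x, y) = 2 e^{y}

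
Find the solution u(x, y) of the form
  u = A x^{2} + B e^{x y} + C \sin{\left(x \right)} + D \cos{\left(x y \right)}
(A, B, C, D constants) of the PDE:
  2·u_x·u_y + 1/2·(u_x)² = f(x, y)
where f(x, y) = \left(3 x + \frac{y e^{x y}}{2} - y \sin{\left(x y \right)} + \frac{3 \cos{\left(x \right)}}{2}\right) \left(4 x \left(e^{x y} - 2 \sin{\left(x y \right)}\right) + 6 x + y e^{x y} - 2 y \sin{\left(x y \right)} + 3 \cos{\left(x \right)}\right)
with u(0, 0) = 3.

Answer: u(x, y) = 3 x^{2} + e^{x y} + 3 \sin{\left(x \right)} + 2 \cos{\left(x y \right)}

Derivation:
Substitute the ansatz u = A x^{2} + B e^{x y} + C \sin{\left(x \right)} + D \cos{\left(x y \right)} into the left-hand side.
Derivatives of the ansatz:
  u_x = 2 A x + B y e^{x y} + C \cos{\left(x \right)} - D y \sin{\left(x y \right)}
  u_y = B x e^{x y} - D x \sin{\left(x y \right)}
Term by term:
  2·u_x·u_y = 4 A B x^{2} e^{x y} - 4 A D x^{2} \sin{\left(x y \right)} + 2 B^{2} x y e^{2 x y} + 2 B C x e^{x y} \cos{\left(x \right)} - 4 B D x y e^{x y} \sin{\left(x y \right)} - 2 C D x \sin{\left(x y \right)} \cos{\left(x \right)} + 2 D^{2} x y \sin^{2}{\left(x y \right)}
  1/2·(u_x)² = 2 A^{2} x^{2} + 2 A B x y e^{x y} + 2 A C x \cos{\left(x \right)} - 2 A D x y \sin{\left(x y \right)} + \frac{B^{2} y^{2} e^{2 x y}}{2} + B C y e^{x y} \cos{\left(x \right)} - B D y^{2} e^{x y} \sin{\left(x y \right)} + \frac{C^{2} \cos^{2}{\left(x \right)}}{2} - C D y \sin{\left(x y \right)} \cos{\left(x \right)} + \frac{D^{2} y^{2} \sin^{2}{\left(x y \right)}}{2}
So the left-hand side equals
  2 A^{2} x^{2} + 4 A B x^{2} e^{x y} + 2 A B x y e^{x y} + 2 A C x \cos{\left(x \right)} - 4 A D x^{2} \sin{\left(x y \right)} - 2 A D x y \sin{\left(x y \right)} + 2 B^{2} x y e^{2 x y} + \frac{B^{2} y^{2} e^{2 x y}}{2} + 2 B C x e^{x y} \cos{\left(x \right)} + B C y e^{x y} \cos{\left(x \right)} - 4 B D x y e^{x y} \sin{\left(x y \right)} - B D y^{2} e^{x y} \sin{\left(x y \right)} + \frac{C^{2} \cos^{2}{\left(x \right)}}{2} - 2 C D x \sin{\left(x y \right)} \cos{\left(x \right)} - C D y \sin{\left(x y \right)} \cos{\left(x \right)} + 2 D^{2} x y \sin^{2}{\left(x y \right)} + \frac{D^{2} y^{2} \sin^{2}{\left(x y \right)}}{2}
This must equal f(x, y) identically; expanded, f = 12 x^{2} e^{x y} - 24 x^{2} \sin{\left(x y \right)} + 18 x^{2} + 2 x y e^{2 x y} - 8 x y e^{x y} \sin{\left(x y \right)} + 6 x y e^{x y} + 8 x y \sin^{2}{\left(x y \right)} - 12 x y \sin{\left(x y \right)} + 6 x e^{x y} \cos{\left(x \right)} - 12 x \sin{\left(x y \right)} \cos{\left(x \right)} + 18 x \cos{\left(x \right)} + \frac{y^{2} e^{2 x y}}{2} - 2 y^{2} e^{x y} \sin{\left(x y \right)} + 2 y^{2} \sin^{2}{\left(x y \right)} + 3 y e^{x y} \cos{\left(x \right)} - 6 y \sin{\left(x y \right)} \cos{\left(x \right)} + \frac{9 \cos^{2}{\left(x \right)}}{2}.
Matching coefficients of the independent functions:
(each divided by its leading coefficient; functions giving the same equation are listed together)
  [x^{2}]:  A^{2} - 9 = 0
  [x \cos{\left(x \right)}]:  A C - 9 = 0
  [x^{2} e^{x y}, x y e^{x y}]:  A B - 3 = 0
  [x^{2} \sin{\left(x y \right)}, x y \sin{\left(x y \right)}]:  A D - 6 = 0
  [y^{2} e^{2 x y}, x y e^{2 x y}]:  B^{2} - 1 = 0
  [y^{2} \sin^{2}{\left(x y \right)}, x y \sin^{2}{\left(x y \right)}]:  D^{2} - 4 = 0
  [x e^{x y} \cos{\left(x \right)}, y e^{x y} \cos{\left(x \right)}]:  B C - 3 = 0
  [x \sin{\left(x y \right)} \cos{\left(x \right)}, y \sin{\left(x y \right)} \cos{\left(x \right)}]:  C D - 6 = 0
  [y^{2} e^{x y} \sin{\left(x y \right)}, x y e^{x y} \sin{\left(x y \right)}]:  B D - 2 = 0
  [\cos^{2}{\left(x \right)}]:  C^{2} - 9 = 0
These equations allow (A, B, C, D) = (-3, -1, -3, -2) or (3, 1, 3, 2).
Impose the point condition(s):
  u(0, 0) = 3  ⟹  B + D = 3
Only A = 3, B = 1, C = 3, D = 2 satisfies everything.
Hence u(x, y) = 3 x^{2} + e^{x y} + 3 \sin{\left(x \right)} + 2 \cos{\left(x y \right)}.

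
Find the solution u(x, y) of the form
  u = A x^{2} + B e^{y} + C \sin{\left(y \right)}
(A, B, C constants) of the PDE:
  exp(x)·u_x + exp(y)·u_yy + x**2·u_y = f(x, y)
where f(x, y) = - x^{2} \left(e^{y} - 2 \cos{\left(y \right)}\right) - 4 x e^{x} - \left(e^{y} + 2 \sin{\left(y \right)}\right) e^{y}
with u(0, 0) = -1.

Substitute the ansatz u = A x^{2} + B e^{y} + C \sin{\left(y \right)} into the left-hand side.
Derivatives of the ansatz:
  u_x = 2 A x
  u_yy = B e^{y} - C \sin{\left(y \right)}
  u_y = B e^{y} + C \cos{\left(y \right)}
Term by term:
  exp(x)·u_x = 2 A x e^{x}
  exp(y)·u_yy = B e^{2 y} - C e^{y} \sin{\left(y \right)}
  x**2·u_y = B x^{2} e^{y} + C x^{2} \cos{\left(y \right)}
So the left-hand side equals
  2 A x e^{x} + B x^{2} e^{y} + B e^{2 y} + C x^{2} \cos{\left(y \right)} - C e^{y} \sin{\left(y \right)}
This must equal f(x, y) identically; expanded, f = - x^{2} e^{y} + 2 x^{2} \cos{\left(y \right)} - 4 x e^{x} - e^{2 y} - 2 e^{y} \sin{\left(y \right)}.
Matching coefficients of the independent functions:
  [x e^{x}]:  2 A = -4
  [x^{2} e^{y}, e^{2 y}]:  B = -1
  [x^{2} \cos{\left(y \right)}]:  C = 2
  [e^{y} \sin{\left(y \right)}]:  - C = -2
Solving: A = -2, B = -1, C = 2.
Check against the point condition:
  u(0, 0) = -1  ⟹  B = -1  ✓
Hence u(x, y) = - 2 x^{2} - e^{y} + 2 \sin{\left(y \right)}.

Answer: u(x, y) = - 2 x^{2} - e^{y} + 2 \sin{\left(y \right)}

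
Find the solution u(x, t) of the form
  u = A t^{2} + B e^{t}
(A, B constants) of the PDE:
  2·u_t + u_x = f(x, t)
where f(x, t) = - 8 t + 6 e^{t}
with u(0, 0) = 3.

Answer: u(x, t) = - 2 t^{2} + 3 e^{t}

Derivation:
Substitute the ansatz u = A t^{2} + B e^{t} into the left-hand side.
Derivatives of the ansatz:
  u_t = 2 A t + B e^{t}
  u_x = 0
Term by term:
  2·u_t = 4 A t + 2 B e^{t}
  u_x = 0
So the left-hand side equals
  4 A t + 2 B e^{t}
This must equal f(x, t) = - 8 t + 6 e^{t} identically.
Matching coefficients of the independent functions:
  [t]:  4 A = -8
  [e^{t}]:  2 B = 6
Solving: A = -2, B = 3.
Check against the point condition:
  u(0, 0) = 3  ⟹  B = 3  ✓
Hence u(x, t) = - 2 t^{2} + 3 e^{t}.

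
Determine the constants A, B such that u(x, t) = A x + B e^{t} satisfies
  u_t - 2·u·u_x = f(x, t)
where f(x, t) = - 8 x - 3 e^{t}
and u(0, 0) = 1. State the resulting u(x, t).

Substitute the ansatz u = A x + B e^{t} into the left-hand side.
Derivatives of the ansatz:
  u_t = B e^{t}
  u_x = A
Term by term:
  u_t = B e^{t}
  -2·u·u_x = - 2 A^{2} x - 2 A B e^{t}
So the left-hand side equals
  - 2 A^{2} x - 2 A B e^{t} + B e^{t}
This must equal f(x, t) = - 8 x - 3 e^{t} identically.
Matching coefficients of the independent functions:
  [x]:  - 2 A^{2} = -8
  [e^{t}]:  - 2 A B + B = -3
These equations allow (A, B) = (-2, - \frac{3}{5}) or (2, 1).
Impose the point condition(s):
  u(0, 0) = 1  ⟹  B = 1
Only A = 2, B = 1 satisfies everything.
Hence u(x, t) = 2 x + e^{t}.

Answer: u(x, t) = 2 x + e^{t}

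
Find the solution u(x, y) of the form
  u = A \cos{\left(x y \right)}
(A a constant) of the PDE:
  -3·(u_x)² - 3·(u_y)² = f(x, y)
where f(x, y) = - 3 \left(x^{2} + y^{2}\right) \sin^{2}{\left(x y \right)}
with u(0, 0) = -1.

Substitute the ansatz u = A \cos{\left(x y \right)} into the left-hand side.
Derivatives of the ansatz:
  u_x = - A y \sin{\left(x y \right)}
  u_y = - A x \sin{\left(x y \right)}
Term by term:
  -3·(u_x)² = - 3 A^{2} y^{2} \sin^{2}{\left(x y \right)}
  -3·(u_y)² = - 3 A^{2} x^{2} \sin^{2}{\left(x y \right)}
So the left-hand side equals
  - 3 A^{2} x^{2} \sin^{2}{\left(x y \right)} - 3 A^{2} y^{2} \sin^{2}{\left(x y \right)}
This must equal f(x, y) identically; expanded, f = - 3 x^{2} \sin^{2}{\left(x y \right)} - 3 y^{2} \sin^{2}{\left(x y \right)}.
Matching coefficients of the independent functions:
  [x^{2} \sin^{2}{\left(x y \right)}, y^{2} \sin^{2}{\left(x y \right)}]:  - 3 A^{2} = -3
These equations allow (A) = (-1) or (1).
Impose the point condition(s):
  u(0, 0) = -1  ⟹  A = -1
Only A = -1 satisfies everything.
Hence u(x, y) = - \cos{\left(x y \right)}.

Answer: u(x, y) = - \cos{\left(x y \right)}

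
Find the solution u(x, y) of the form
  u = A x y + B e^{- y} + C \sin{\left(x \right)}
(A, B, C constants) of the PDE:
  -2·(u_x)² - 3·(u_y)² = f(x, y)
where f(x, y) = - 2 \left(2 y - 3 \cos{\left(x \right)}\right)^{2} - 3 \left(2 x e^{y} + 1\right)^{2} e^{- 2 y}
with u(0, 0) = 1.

Substitute the ansatz u = A x y + B e^{- y} + C \sin{\left(x \right)} into the left-hand side.
Derivatives of the ansatz:
  u_x = A y + C \cos{\left(x \right)}
  u_y = A x - B e^{- y}
Term by term:
  -2·(u_x)² = - 2 A^{2} y^{2} - 4 A C y \cos{\left(x \right)} - 2 C^{2} \cos^{2}{\left(x \right)}
  -3·(u_y)² = - 3 A^{2} x^{2} + 6 A B x e^{- y} - 3 B^{2} e^{- 2 y}
So the left-hand side equals
  - 3 A^{2} x^{2} - 2 A^{2} y^{2} + 6 A B x e^{- y} - 4 A C y \cos{\left(x \right)} - 3 B^{2} e^{- 2 y} - 2 C^{2} \cos^{2}{\left(x \right)}
This must equal f(x, y) identically; expanded, f = - 12 x^{2} - 12 x e^{- y} - 8 y^{2} + 24 y \cos{\left(x \right)} - 18 \cos^{2}{\left(x \right)} - 3 e^{- 2 y}.
Matching coefficients of the independent functions:
  [x^{2}]:  - 3 A^{2} = -12
  [y^{2}]:  - 2 A^{2} = -8
  [x e^{- y}]:  6 A B = -12
  [y \cos{\left(x \right)}]:  - 4 A C = 24
  [e^{- 2 y}]:  - 3 B^{2} = -3
  [\cos^{2}{\left(x \right)}]:  - 2 C^{2} = -18
These equations allow (A, B, C) = (-2, 1, 3) or (2, -1, -3).
Impose the point condition(s):
  u(0, 0) = 1  ⟹  B = 1
Only A = -2, B = 1, C = 3 satisfies everything.
Hence u(x, y) = - 2 x y + 3 \sin{\left(x \right)} + e^{- y}.

Answer: u(x, y) = - 2 x y + 3 \sin{\left(x \right)} + e^{- y}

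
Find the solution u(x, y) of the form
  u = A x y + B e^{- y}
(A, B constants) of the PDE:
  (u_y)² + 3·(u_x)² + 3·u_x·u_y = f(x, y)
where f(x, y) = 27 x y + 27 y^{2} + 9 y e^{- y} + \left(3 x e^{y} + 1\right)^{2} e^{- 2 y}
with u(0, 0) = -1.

Substitute the ansatz u = A x y + B e^{- y} into the left-hand side.
Derivatives of the ansatz:
  u_y = A x - B e^{- y}
  u_x = A y
Term by term:
  (u_y)² = A^{2} x^{2} - 2 A B x e^{- y} + B^{2} e^{- 2 y}
  3·(u_x)² = 3 A^{2} y^{2}
  3·u_x·u_y = 3 A^{2} x y - 3 A B y e^{- y}
So the left-hand side equals
  A^{2} x^{2} + 3 A^{2} x y + 3 A^{2} y^{2} - 2 A B x e^{- y} - 3 A B y e^{- y} + B^{2} e^{- 2 y}
This must equal f(x, y) identically; expanded, f = 9 x^{2} + 27 x y + 6 x e^{- y} + 27 y^{2} + 9 y e^{- y} + e^{- 2 y}.
Matching coefficients of the independent functions:
  [x^{2}]:  A^{2} = 9
  [y^{2}, x y]:  3 A^{2} = 27
  [x e^{- y}]:  - 2 A B = 6
  [y e^{- y}]:  - 3 A B = 9
  [e^{- 2 y}]:  B^{2} = 1
These equations allow (A, B) = (-3, 1) or (3, -1).
Impose the point condition(s):
  u(0, 0) = -1  ⟹  B = -1
Only A = 3, B = -1 satisfies everything.
Hence u(x, y) = 3 x y - e^{- y}.

Answer: u(x, y) = 3 x y - e^{- y}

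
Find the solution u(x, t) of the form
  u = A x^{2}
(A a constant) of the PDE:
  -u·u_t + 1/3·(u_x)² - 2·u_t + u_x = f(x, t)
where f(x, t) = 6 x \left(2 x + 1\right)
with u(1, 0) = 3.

Substitute the ansatz u = A x^{2} into the left-hand side.
Derivatives of the ansatz:
  u_t = 0
  u_x = 2 A x
Term by term:
  -u·u_t = 0
  1/3·(u_x)² = \frac{4 A^{2} x^{2}}{3}
  -2·u_t = 0
  u_x = 2 A x
So the left-hand side equals
  \frac{4 A^{2} x^{2}}{3} + 2 A x
This must equal f(x, t) = 6 x \left(2 x + 1\right) identically.
Matching coefficients of the independent functions:
  [x]:  2 A = 6
  [x^{2}]:  \frac{4 A^{2}}{3} = 12
Solving: A = 3.
Check against the point condition:
  u(1, 0) = 3  ⟹  A = 3  ✓
Hence u(x, t) = 3 x^{2}.

Answer: u(x, t) = 3 x^{2}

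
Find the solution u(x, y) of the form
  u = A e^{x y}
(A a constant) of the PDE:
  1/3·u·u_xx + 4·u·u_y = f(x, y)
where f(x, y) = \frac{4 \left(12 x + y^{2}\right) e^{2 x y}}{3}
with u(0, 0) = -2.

Answer: u(x, y) = - 2 e^{x y}

Derivation:
Substitute the ansatz u = A e^{x y} into the left-hand side.
Derivatives of the ansatz:
  u_xx = A y^{2} e^{x y}
  u_y = A x e^{x y}
Term by term:
  1/3·u·u_xx = \frac{A^{2} y^{2} e^{2 x y}}{3}
  4·u·u_y = 4 A^{2} x e^{2 x y}
So the left-hand side equals
  4 A^{2} x e^{2 x y} + \frac{A^{2} y^{2} e^{2 x y}}{3}
This must equal f(x, y) identically; expanded, f = 16 x e^{2 x y} + \frac{4 y^{2} e^{2 x y}}{3}.
Matching coefficients of the independent functions:
  [x e^{2 x y}]:  4 A^{2} = 16
  [y^{2} e^{2 x y}]:  \frac{A^{2}}{3} = \frac{4}{3}
These equations allow (A) = (-2) or (2).
Impose the point condition(s):
  u(0, 0) = -2  ⟹  A = -2
Only A = -2 satisfies everything.
Hence u(x, y) = - 2 e^{x y}.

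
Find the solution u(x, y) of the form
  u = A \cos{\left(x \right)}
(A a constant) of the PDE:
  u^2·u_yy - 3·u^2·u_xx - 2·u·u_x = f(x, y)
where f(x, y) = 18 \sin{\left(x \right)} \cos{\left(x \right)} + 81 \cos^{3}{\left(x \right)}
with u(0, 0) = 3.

Answer: u(x, y) = 3 \cos{\left(x \right)}

Derivation:
Substitute the ansatz u = A \cos{\left(x \right)} into the left-hand side.
Derivatives of the ansatz:
  u_yy = 0
  u_xx = - A \cos{\left(x \right)}
  u_x = - A \sin{\left(x \right)}
Term by term:
  u^2·u_yy = 0
  -3·u^2·u_xx = 3 A^{3} \cos^{3}{\left(x \right)}
  -2·u·u_x = 2 A^{2} \sin{\left(x \right)} \cos{\left(x \right)}
So the left-hand side equals
  3 A^{3} \cos^{3}{\left(x \right)} + 2 A^{2} \sin{\left(x \right)} \cos{\left(x \right)}
This must equal f(x, y) = 18 \sin{\left(x \right)} \cos{\left(x \right)} + 81 \cos^{3}{\left(x \right)} identically.
Matching coefficients of the independent functions:
  [\sin{\left(x \right)} \cos{\left(x \right)}]:  2 A^{2} = 18
  [\cos^{3}{\left(x \right)}]:  3 A^{3} = 81
Solving: A = 3.
Check against the point condition:
  u(0, 0) = 3  ⟹  A = 3  ✓
Hence u(x, y) = 3 \cos{\left(x \right)}.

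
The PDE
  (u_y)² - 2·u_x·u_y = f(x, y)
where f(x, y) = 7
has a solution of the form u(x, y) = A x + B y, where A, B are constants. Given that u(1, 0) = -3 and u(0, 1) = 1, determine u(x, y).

Substitute the ansatz u = A x + B y into the left-hand side.
Derivatives of the ansatz:
  u_y = B
  u_x = A
Term by term:
  (u_y)² = B^{2}
  -2·u_x·u_y = - 2 A B
So the left-hand side equals
  - 2 A B + B^{2}
This must equal f(x, y) = 7 identically.
Matching coefficients of the independent functions:
  [constant term]:  - 2 A B + B^{2} = 7
These equations do not fix every constant; impose the point condition(s):
  u(1, 0) = -3  ⟹  A = -3
  u(0, 1) = 1  ⟹  B = 1
Solving the combined system: A = -3, B = 1.
Hence u(x, y) = - 3 x + y.

Answer: u(x, y) = - 3 x + y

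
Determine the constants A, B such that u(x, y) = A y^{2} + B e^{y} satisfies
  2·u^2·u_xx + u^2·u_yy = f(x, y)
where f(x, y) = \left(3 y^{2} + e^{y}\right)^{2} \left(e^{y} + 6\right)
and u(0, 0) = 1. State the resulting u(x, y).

Answer: u(x, y) = 3 y^{2} + e^{y}

Derivation:
Substitute the ansatz u = A y^{2} + B e^{y} into the left-hand side.
Derivatives of the ansatz:
  u_xx = 0
  u_yy = 2 A + B e^{y}
Term by term:
  2·u^2·u_xx = 0
  u^2·u_yy = 2 A^{3} y^{4} + A^{2} B y^{4} e^{y} + 4 A^{2} B y^{2} e^{y} + 2 A B^{2} y^{2} e^{2 y} + 2 A B^{2} e^{2 y} + B^{3} e^{3 y}
So the left-hand side equals
  2 A^{3} y^{4} + A^{2} B y^{4} e^{y} + 4 A^{2} B y^{2} e^{y} + 2 A B^{2} y^{2} e^{2 y} + 2 A B^{2} e^{2 y} + B^{3} e^{3 y}
This must equal f(x, y) identically; expanded, f = 9 y^{4} e^{y} + 54 y^{4} + 6 y^{2} e^{2 y} + 36 y^{2} e^{y} + e^{3 y} + 6 e^{2 y}.
Matching coefficients of the independent functions:
  [y^{4}]:  2 A^{3} = 54
  [y^{2} e^{y}]:  4 A^{2} B = 36
  [y^{2} e^{2 y}, e^{2 y}]:  2 A B^{2} = 6
  [y^{4} e^{y}]:  A^{2} B = 9
  [e^{3 y}]:  B^{3} = 1
Solving: A = 3, B = 1.
Check against the point condition:
  u(0, 0) = 1  ⟹  B = 1  ✓
Hence u(x, y) = 3 y^{2} + e^{y}.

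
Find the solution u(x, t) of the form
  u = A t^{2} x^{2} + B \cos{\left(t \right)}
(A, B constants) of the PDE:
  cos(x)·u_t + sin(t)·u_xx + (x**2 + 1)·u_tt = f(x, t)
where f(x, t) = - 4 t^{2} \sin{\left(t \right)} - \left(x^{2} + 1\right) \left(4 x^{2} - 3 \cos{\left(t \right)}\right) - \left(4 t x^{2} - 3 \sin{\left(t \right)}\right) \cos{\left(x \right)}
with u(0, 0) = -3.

Substitute the ansatz u = A t^{2} x^{2} + B \cos{\left(t \right)} into the left-hand side.
Derivatives of the ansatz:
  u_t = 2 A t x^{2} - B \sin{\left(t \right)}
  u_xx = 2 A t^{2}
  u_tt = 2 A x^{2} - B \cos{\left(t \right)}
Term by term:
  cos(x)·u_t = 2 A t x^{2} \cos{\left(x \right)} - B \sin{\left(t \right)} \cos{\left(x \right)}
  sin(t)·u_xx = 2 A t^{2} \sin{\left(t \right)}
  (x**2 + 1)·u_tt = 2 A x^{4} + 2 A x^{2} - B x^{2} \cos{\left(t \right)} - B \cos{\left(t \right)}
So the left-hand side equals
  2 A t^{2} \sin{\left(t \right)} + 2 A t x^{2} \cos{\left(x \right)} + 2 A x^{4} + 2 A x^{2} - B x^{2} \cos{\left(t \right)} - B \sin{\left(t \right)} \cos{\left(x \right)} - B \cos{\left(t \right)}
This must equal f(x, t) identically; expanded, f = - 4 t^{2} \sin{\left(t \right)} - 4 t x^{2} \cos{\left(x \right)} - 4 x^{4} + 3 x^{2} \cos{\left(t \right)} - 4 x^{2} + 3 \sin{\left(t \right)} \cos{\left(x \right)} + 3 \cos{\left(t \right)}.
Matching coefficients of the independent functions:
  [x^{2}, x^{4}, t^{2} \sin{\left(t \right)}, t x^{2} \cos{\left(x \right)}]:  2 A = -4
  [x^{2} \cos{\left(t \right)}, \sin{\left(t \right)} \cos{\left(x \right)}, \cos{\left(t \right)}]:  - B = 3
Solving: A = -2, B = -3.
Check against the point condition:
  u(0, 0) = -3  ⟹  B = -3  ✓
Hence u(x, t) = - 2 t^{2} x^{2} - 3 \cos{\left(t \right)}.

Answer: u(x, t) = - 2 t^{2} x^{2} - 3 \cos{\left(t \right)}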